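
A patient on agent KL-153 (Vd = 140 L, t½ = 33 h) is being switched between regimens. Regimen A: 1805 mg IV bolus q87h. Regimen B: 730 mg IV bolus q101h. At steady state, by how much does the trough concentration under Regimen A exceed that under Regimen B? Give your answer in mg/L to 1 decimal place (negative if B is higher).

1.8 mg/L

Regimen A: f = (1/2)^(87/33) ≈ 0.1608; Cmin,ss = (1805/140)·f/(1−f) ≈ 2.470 mg/L.
Regimen B: f = (1/2)^(101/33) ≈ 0.1199; Cmin,ss = (730/140)·f/(1−f) ≈ 0.710 mg/L.
Difference ≈ 2.470 − 0.710 ≈ 1.760 mg/L.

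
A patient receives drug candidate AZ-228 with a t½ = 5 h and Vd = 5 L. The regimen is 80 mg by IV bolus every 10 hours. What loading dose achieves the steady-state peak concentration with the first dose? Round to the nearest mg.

107 mg

f = (1/2)^(10/5) ≈ 0.250000; accumulation ratio R = 1/(1−f) ≈ 1.33333.
Loading dose to hit Cmax,ss on first dose: D_load = D_maint·R ≈ 80 × 1.33333 ≈ 106.67 mg.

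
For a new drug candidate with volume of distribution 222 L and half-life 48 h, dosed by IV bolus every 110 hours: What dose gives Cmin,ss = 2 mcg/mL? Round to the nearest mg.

τ/t½ = 110/48 ≈ 2.2917, so f = (1/2)^(110/48) ≈ 0.204239.
Cmin,ss = (D/Vd)·f/(1−f), so D = Cmin,ss·Vd·(1−f)/f.
D = 2 × 222 × (1−f)/f ≈ 2 × 222 × 3.89622 ≈ 1729.92 mg.

1730 mg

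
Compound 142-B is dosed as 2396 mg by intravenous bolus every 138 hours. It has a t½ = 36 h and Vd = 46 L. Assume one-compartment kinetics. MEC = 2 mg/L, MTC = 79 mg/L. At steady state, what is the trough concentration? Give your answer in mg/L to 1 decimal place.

k = ln2/t½ = ln2/36 ≈ 0.019254 h⁻¹; fraction remaining f = e^(−kτ) = e^(−0.019254×138) ≈ 0.0702.
Each bolus raises the concentration by D/Vd = 2396/46 ≈ 52.087 mg/L.
Steady-state trough Cmin,ss = C₀·f/(1−f) ≈ 52.087 × 0.0702/0.9298 ≈ 3.933 mg/L.
Trough 3.9 mg/L vs MEC 2 mg/L: adequate.

3.9 mg/L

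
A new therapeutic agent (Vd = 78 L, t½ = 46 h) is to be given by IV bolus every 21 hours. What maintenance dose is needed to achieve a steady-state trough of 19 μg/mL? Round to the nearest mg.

552 mg

τ/t½ = 21/46 ≈ 0.45652, so f = (1/2)^(21/46) ≈ 0.728741.
Cmin,ss = (D/Vd)·f/(1−f), so D = Cmin,ss·Vd·(1−f)/f.
D = 19 × 78 × (1−f)/f ≈ 19 × 78 × 0.37223 ≈ 551.64 mg.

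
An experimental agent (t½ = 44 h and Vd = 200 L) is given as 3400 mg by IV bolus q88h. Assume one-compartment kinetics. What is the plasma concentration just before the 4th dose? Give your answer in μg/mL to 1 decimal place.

5.6 μg/mL

f = (1/2)^(τ/t½) = (1/2)^(88/44) ≈ 0.2500.
C₀ = D/Vd = 3400/200 ≈ 17.000 μg/mL.
Before the 4th dose, 3 doses have been given. Superposition: Cmin = C₀·(f + f² + … + f^3).
≈ 17.000 × (0.2500 + 0.0625 + 0.0156) ≈ 17.000 × 0.3281 ≈ 5.578 μg/mL.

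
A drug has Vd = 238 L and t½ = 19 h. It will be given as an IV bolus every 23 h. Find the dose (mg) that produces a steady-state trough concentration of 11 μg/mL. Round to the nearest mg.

3441 mg

τ/t½ = 23/19 ≈ 1.2105, so f = (1/2)^(23/19) ≈ 0.432111.
Cmin,ss = (D/Vd)·f/(1−f), so D = Cmin,ss·Vd·(1−f)/f.
D = 11 × 238 × (1−f)/f ≈ 11 × 238 × 1.31422 ≈ 3440.63 mg.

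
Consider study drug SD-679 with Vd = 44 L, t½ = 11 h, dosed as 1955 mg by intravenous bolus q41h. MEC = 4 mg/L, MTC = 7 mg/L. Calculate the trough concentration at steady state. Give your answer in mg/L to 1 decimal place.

3.6 mg/L

Over one 41-h interval, 41/11 ≈ 3.7273 half-lives elapse, leaving f ≈ 0.0755 of each dose.
Each bolus raises the concentration by D/Vd = 1955/44 ≈ 44.432 mg/L.
Steady-state trough Cmin,ss = C₀·f/(1−f) ≈ 44.432 × 0.0755/0.9245 ≈ 3.629 mg/L.
Trough 3.6 mg/L vs MEC 4 mg/L: subtherapeutic.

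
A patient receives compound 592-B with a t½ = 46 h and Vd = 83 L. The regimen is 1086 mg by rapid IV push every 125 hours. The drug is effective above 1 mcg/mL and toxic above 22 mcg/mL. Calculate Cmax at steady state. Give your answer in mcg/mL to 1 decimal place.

15.4 mcg/mL

Over one 125-h interval, 125/46 ≈ 2.7174 half-lives elapse, leaving f ≈ 0.1520 of each dose.
At steady state, accumulation factor R = 1/(1 − e^(−kτ)) ≈ 1.1792.
Single-dose peak C₀ = D/Vd = 1086/83 ≈ 13.084 mcg/mL.
Steady-state peak Cmax,ss = C₀·R ≈ 13.084 × 1.1792 ≈ 15.429 mcg/mL.
Peak 15.4 mcg/mL vs MTC 22 mcg/mL: below toxic threshold.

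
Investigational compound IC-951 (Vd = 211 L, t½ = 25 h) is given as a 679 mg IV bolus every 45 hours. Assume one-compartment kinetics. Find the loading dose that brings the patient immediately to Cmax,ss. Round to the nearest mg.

953 mg

f = (1/2)^(45/25) ≈ 0.287175; accumulation ratio R = 1/(1−f) ≈ 1.40287.
Loading dose to hit Cmax,ss on first dose: D_load = D_maint·R ≈ 679 × 1.40287 ≈ 952.55 mg.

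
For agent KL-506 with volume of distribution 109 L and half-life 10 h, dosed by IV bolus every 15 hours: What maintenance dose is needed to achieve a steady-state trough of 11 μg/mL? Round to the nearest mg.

τ/t½ = 15/10 ≈ 1.5, so f = (1/2)^(15/10) ≈ 0.353553.
Cmin,ss = (D/Vd)·f/(1−f), so D = Cmin,ss·Vd·(1−f)/f.
D = 11 × 109 × (1−f)/f ≈ 11 × 109 × 1.82843 ≈ 2192.29 mg.

2192 mg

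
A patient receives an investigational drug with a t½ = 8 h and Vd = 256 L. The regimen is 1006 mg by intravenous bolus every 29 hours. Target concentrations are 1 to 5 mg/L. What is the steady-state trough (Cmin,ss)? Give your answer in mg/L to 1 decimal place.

k = ln2/t½ = ln2/8 ≈ 0.086643 h⁻¹; fraction remaining f = e^(−kτ) = e^(−0.086643×29) ≈ 0.0811.
Accumulation ratio R = 1/(1 − f) ≈ 1/0.9189 ≈ 1.0883.
Single-dose peak C₀ = D/Vd = 1006/256 ≈ 3.930 mg/L.
Cmax,ss = C₀/(1 − f) ≈ 3.930/0.9189 ≈ 4.277 mg/L.
Steady-state trough Cmin,ss = Cmax,ss·f ≈ 4.277 × 0.0811 ≈ 0.347 mg/L.
Trough 0.3 mg/L vs MEC 1 mg/L: subtherapeutic.

0.3 mg/L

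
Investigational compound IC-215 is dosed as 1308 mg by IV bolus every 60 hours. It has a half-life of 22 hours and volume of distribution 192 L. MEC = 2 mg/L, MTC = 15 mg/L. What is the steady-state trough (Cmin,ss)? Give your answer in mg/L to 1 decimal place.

1.2 mg/L

τ/t½ = 60/22 ≈ 2.7273, so fraction remaining f = (1/2)^(60/22) ≈ 0.1510.
Accumulation ratio R = 1/(1 − f) ≈ 1/0.8490 ≈ 1.1779.
Each bolus raises the concentration by D/Vd = 1308/192 ≈ 6.812 mg/L.
Steady-state peak Cmax,ss = C₀·R ≈ 6.812 × 1.1779 ≈ 8.024 mg/L.
One interval later, Cmin,ss = Cmax,ss·e^(−kτ) ≈ 8.024 × 0.1510 ≈ 1.212 mg/L.
Trough 1.2 mg/L vs MEC 2 mg/L: subtherapeutic.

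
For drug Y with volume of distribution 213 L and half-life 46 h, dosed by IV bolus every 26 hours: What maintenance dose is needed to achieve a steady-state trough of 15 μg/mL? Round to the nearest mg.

1532 mg

τ/t½ = 26/46 ≈ 0.56522, so f = (1/2)^(26/46) ≈ 0.675854.
Cmin,ss = (D/Vd)·f/(1−f), so D = Cmin,ss·Vd·(1−f)/f.
D = 15 × 213 × (1−f)/f ≈ 15 × 213 × 0.47961 ≈ 1532.35 mg.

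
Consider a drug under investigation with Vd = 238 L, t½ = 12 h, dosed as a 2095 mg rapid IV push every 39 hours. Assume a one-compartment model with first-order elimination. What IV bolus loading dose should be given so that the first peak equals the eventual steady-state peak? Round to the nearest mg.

2341 mg

f = (1/2)^(39/12) ≈ 0.105112; accumulation ratio R = 1/(1−f) ≈ 1.11746.
Loading dose to hit Cmax,ss on first dose: D_load = D_maint·R ≈ 2095 × 1.11746 ≈ 2341.08 mg.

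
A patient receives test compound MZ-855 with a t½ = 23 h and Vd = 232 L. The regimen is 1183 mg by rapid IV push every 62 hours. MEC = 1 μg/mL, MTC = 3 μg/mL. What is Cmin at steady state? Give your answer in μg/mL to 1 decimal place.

0.9 μg/mL

k = ln2/t½ = ln2/23 ≈ 0.030137 h⁻¹; fraction remaining f = e^(−kτ) = e^(−0.030137×62) ≈ 0.1544.
Each bolus raises the concentration by D/Vd = 1183/232 ≈ 5.099 μg/mL.
Steady-state trough Cmin,ss = C₀·f/(1−f) ≈ 5.099 × 0.1544/0.8456 ≈ 0.931 μg/mL.
Trough 0.9 μg/mL vs MEC 1 μg/mL: subtherapeutic.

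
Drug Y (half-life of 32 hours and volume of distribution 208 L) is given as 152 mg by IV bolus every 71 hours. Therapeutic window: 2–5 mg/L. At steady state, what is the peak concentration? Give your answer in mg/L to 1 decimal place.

Over one 71-h interval, 71/32 ≈ 2.2188 half-lives elapse, leaving f ≈ 0.2148 of each dose.
At steady state, accumulation factor R = 1/(1 − e^(−kτ)) ≈ 1.2736.
Single-dose peak C₀ = D/Vd = 152/208 ≈ 0.731 mg/L.
Steady-state peak Cmax,ss = C₀·R ≈ 0.731 × 1.2736 ≈ 0.931 mg/L.
Peak 0.9 mg/L vs MTC 5 mg/L: below toxic threshold.

0.9 mg/L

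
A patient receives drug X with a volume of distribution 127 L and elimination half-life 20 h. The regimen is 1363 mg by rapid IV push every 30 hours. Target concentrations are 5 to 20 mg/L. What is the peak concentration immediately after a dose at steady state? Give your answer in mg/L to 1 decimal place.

16.6 mg/L

k = ln2/t½ = ln2/20 ≈ 0.034657 h⁻¹; fraction remaining f = e^(−kτ) = e^(−0.034657×30) ≈ 0.3536.
Accumulation ratio R = 1/(1 − f) ≈ 1/0.6464 ≈ 1.5470.
Each bolus raises the concentration by D/Vd = 1363/127 ≈ 10.732 mg/L.
Cmax,ss = C₀/(1 − f) ≈ 10.732/0.6464 ≈ 16.603 mg/L.
Peak 16.6 mg/L vs MTC 20 mg/L: below toxic threshold.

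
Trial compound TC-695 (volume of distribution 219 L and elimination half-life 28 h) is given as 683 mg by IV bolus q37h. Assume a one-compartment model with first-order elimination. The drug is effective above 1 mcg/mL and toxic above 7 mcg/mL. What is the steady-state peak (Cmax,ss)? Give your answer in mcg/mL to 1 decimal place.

5.2 mcg/mL

τ/t½ = 37/28 ≈ 1.3214, so fraction remaining f = (1/2)^(37/28) ≈ 0.4001.
At steady state, accumulation factor R = 1/(1 − e^(−kτ)) ≈ 1.6669.
Single-dose peak C₀ = D/Vd = 683/219 ≈ 3.119 mcg/mL.
Cmax,ss = C₀/(1 − f) ≈ 3.119/0.5999 ≈ 5.199 mcg/mL.
Peak 5.2 mcg/mL vs MTC 7 mcg/mL: below toxic threshold.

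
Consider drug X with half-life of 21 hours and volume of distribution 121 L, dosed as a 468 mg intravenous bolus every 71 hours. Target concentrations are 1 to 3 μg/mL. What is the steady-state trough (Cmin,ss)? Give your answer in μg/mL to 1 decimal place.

0.4 μg/mL

Over one 71-h interval, 71/21 ≈ 3.381 half-lives elapse, leaving f ≈ 0.0960 of each dose.
Single-dose peak C₀ = D/Vd = 468/121 ≈ 3.868 μg/mL.
Steady-state trough Cmin,ss = C₀·f/(1−f) ≈ 3.868 × 0.0960/0.9040 ≈ 0.411 μg/mL.
Trough 0.4 μg/mL vs MEC 1 μg/mL: subtherapeutic.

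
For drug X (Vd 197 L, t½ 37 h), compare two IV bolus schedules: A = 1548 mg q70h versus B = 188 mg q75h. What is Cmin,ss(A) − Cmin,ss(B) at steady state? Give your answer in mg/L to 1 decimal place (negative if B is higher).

Regimen A: f = (1/2)^(70/37) ≈ 0.2695; Cmin,ss = (1548/197)·f/(1−f) ≈ 2.899 mg/L.
Regimen B: f = (1/2)^(75/37) ≈ 0.2454; Cmin,ss = (188/197)·f/(1−f) ≈ 0.310 mg/L.
Difference ≈ 2.899 − 0.310 ≈ 2.589 mg/L.

2.6 mg/L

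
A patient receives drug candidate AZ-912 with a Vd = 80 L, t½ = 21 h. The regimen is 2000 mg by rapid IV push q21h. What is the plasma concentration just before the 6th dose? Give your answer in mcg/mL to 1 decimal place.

f = (1/2)^(τ/t½) = (1/2)^(21/21) ≈ 0.5000.
C₀ = D/Vd = 2000/80 ≈ 25.000 mcg/mL.
Before the 6th dose, 5 doses have been given. Superposition: Cmin = C₀·(f + f² + … + f^5).
≈ 25.000 × (0.5000 + 0.2500 + 0.1250 + 0.0625 + 0.0313) ≈ 25.000 × 0.9688 ≈ 24.220 mcg/mL.

24.2 mcg/mL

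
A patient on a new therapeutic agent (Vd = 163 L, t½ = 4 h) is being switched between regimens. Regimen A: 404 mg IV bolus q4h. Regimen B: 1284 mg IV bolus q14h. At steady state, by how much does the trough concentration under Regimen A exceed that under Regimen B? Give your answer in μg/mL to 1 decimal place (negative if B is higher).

Regimen A: f = (1/2)^(4/4) ≈ 0.5000; Cmin,ss = (404/163)·f/(1−f) ≈ 2.479 μg/mL.
Regimen B: f = (1/2)^(14/4) ≈ 0.0884; Cmin,ss = (1284/163)·f/(1−f) ≈ 0.764 μg/mL.
Difference ≈ 2.479 − 0.764 ≈ 1.715 μg/mL.

1.7 μg/mL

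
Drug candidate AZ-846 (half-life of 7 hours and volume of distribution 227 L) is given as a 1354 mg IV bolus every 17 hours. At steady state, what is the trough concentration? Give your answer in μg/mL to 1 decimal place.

1.4 μg/mL

Over one 17-h interval, 17/7 ≈ 2.4286 half-lives elapse, leaving f ≈ 0.1857 of each dose.
Accumulation ratio R = 1/(1 − f) ≈ 1/0.8143 ≈ 1.2280.
Single-dose peak C₀ = D/Vd = 1354/227 ≈ 5.965 μg/mL.
Cmax,ss = C₀/(1 − f) ≈ 5.965/0.8143 ≈ 7.325 μg/mL.
One interval later, Cmin,ss = Cmax,ss·e^(−kτ) ≈ 7.325 × 0.1857 ≈ 1.360 μg/mL.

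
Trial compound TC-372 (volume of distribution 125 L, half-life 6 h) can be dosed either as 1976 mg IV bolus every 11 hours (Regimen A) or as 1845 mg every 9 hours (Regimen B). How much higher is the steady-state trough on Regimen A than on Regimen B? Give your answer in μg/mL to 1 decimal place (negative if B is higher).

Regimen A: f = (1/2)^(11/6) ≈ 0.2806; Cmin,ss = (1976/125)·f/(1−f) ≈ 6.166 μg/mL.
Regimen B: f = (1/2)^(9/6) ≈ 0.3536; Cmin,ss = (1845/125)·f/(1−f) ≈ 8.074 μg/mL.
Difference ≈ 6.166 − 8.074 ≈ -1.908 μg/mL.

-1.9 μg/mL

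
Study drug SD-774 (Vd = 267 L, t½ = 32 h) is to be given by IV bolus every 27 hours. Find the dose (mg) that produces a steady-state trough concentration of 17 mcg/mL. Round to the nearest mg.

τ/t½ = 27/32 ≈ 0.84375, so f = (1/2)^(27/32) ≈ 0.557193.
Cmin,ss = (D/Vd)·f/(1−f), so D = Cmin,ss·Vd·(1−f)/f.
D = 17 × 267 × (1−f)/f ≈ 17 × 267 × 0.79471 ≈ 3607.19 mg.

3607 mg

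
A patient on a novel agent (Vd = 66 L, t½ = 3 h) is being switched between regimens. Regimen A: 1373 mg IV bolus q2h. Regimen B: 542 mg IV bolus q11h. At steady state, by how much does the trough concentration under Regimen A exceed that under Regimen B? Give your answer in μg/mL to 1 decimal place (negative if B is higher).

34.7 μg/mL

Regimen A: f = (1/2)^(2/3) ≈ 0.6300; Cmin,ss = (1373/66)·f/(1−f) ≈ 35.421 μg/mL.
Regimen B: f = (1/2)^(11/3) ≈ 0.0787; Cmin,ss = (542/66)·f/(1−f) ≈ 0.702 μg/mL.
Difference ≈ 35.421 − 0.702 ≈ 34.719 μg/mL.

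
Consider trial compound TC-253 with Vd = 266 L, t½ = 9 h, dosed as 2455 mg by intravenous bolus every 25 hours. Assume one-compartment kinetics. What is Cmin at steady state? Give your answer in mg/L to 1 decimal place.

Over one 25-h interval, 25/9 ≈ 2.7778 half-lives elapse, leaving f ≈ 0.1458 of each dose.
At steady state, accumulation factor R = 1/(1 − e^(−kτ)) ≈ 1.1707.
Each bolus raises the concentration by D/Vd = 2455/266 ≈ 9.229 mg/L.
Steady-state peak Cmax,ss = C₀·R ≈ 9.229 × 1.1707 ≈ 10.804 mg/L.
Steady-state trough Cmin,ss = Cmax,ss·f ≈ 10.804 × 0.1458 ≈ 1.575 mg/L.

1.6 mg/L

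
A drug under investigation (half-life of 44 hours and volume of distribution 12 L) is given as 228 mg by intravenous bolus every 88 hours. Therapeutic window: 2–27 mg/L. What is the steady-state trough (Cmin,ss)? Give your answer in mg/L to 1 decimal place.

The dosing interval is 2 half-lives, so f = 2^(−2) = 0.25.
At steady state, R = 1/(1 − 0.25) = 4/3.
Single-dose peak C₀ = D/Vd = 228/12 = 19 mg/L.
Steady-state peak Cmax,ss = C₀·R = 19 × 4/3 ≈ 25.333 mg/L.
Steady-state trough Cmin,ss = Cmax,ss·f ≈ 25.333 × 0.25 ≈ 6.333 mg/L.
Trough 6.3 mg/L vs MEC 2 mg/L: adequate.

6.3 mg/L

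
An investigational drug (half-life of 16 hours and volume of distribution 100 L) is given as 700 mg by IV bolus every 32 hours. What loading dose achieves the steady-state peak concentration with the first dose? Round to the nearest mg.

f = (1/2)^(32/16) ≈ 0.250000; accumulation ratio R = 1/(1−f) ≈ 1.33333.
Loading dose to hit Cmax,ss on first dose: D_load = D_maint·R ≈ 700 × 1.33333 ≈ 933.33 mg.

933 mg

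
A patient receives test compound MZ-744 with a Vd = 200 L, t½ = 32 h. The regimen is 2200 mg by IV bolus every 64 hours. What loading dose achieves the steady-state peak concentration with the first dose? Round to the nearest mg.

f = (1/2)^(64/32) ≈ 0.250000; accumulation ratio R = 1/(1−f) ≈ 1.33333.
Loading dose to hit Cmax,ss on first dose: D_load = D_maint·R ≈ 2200 × 1.33333 ≈ 2933.33 mg.

2933 mg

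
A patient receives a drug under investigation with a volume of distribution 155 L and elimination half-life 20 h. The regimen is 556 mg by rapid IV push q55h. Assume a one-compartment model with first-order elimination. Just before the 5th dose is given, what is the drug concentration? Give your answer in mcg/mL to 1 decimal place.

f = (1/2)^(τ/t½) = (1/2)^(55/20) ≈ 0.1487.
C₀ = D/Vd = 556/155 ≈ 3.587 mcg/mL.
Before the 5th dose, 4 doses have been given. Superposition: Cmin = C₀·(f + f² + … + f^4).
≈ 3.587 × (0.1487 + 0.0221 + 0.0033 + 0.0005) ≈ 3.587 × 0.1746 ≈ 0.626 mcg/mL.

0.6 mcg/mL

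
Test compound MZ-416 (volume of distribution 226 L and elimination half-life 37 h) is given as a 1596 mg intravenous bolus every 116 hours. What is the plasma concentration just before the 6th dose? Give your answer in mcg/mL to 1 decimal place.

f = (1/2)^(τ/t½) = (1/2)^(116/37) ≈ 0.1138.
C₀ = D/Vd = 1596/226 ≈ 7.062 mcg/mL.
Before the 6th dose, 5 doses have been given. Superposition: Cmin = C₀·(f + f² + … + f^5).
≈ 7.062 × (0.1138 + 0.0130 + 0.0015 + 0.0002 + 0.0000) ≈ 7.062 × 0.1285 ≈ 0.907 mcg/mL.

0.9 mcg/mL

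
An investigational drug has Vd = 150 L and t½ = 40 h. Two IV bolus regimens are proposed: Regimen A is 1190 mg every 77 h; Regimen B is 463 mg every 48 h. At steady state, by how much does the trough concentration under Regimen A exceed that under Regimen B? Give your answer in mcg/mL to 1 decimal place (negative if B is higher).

0.5 mcg/mL

Regimen A: f = (1/2)^(77/40) ≈ 0.2633; Cmin,ss = (1190/150)·f/(1−f) ≈ 2.835 mcg/mL.
Regimen B: f = (1/2)^(48/40) ≈ 0.4353; Cmin,ss = (463/150)·f/(1−f) ≈ 2.379 mcg/mL.
Difference ≈ 2.835 − 2.379 ≈ 0.456 mcg/mL.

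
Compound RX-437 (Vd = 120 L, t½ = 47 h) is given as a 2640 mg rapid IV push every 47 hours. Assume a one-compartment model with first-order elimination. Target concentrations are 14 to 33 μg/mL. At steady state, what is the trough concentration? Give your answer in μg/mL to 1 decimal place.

τ = 47 h = 1 half-life, so f = (1/2)^1 = 0.5.
Accumulation ratio R = 1/(1 − f) = 1/0.5 = 2/1.
Single-dose peak C₀ = D/Vd = 2640/120 = 22 μg/mL.
Steady-state peak Cmax,ss = C₀·R = 22 × 2/1 ≈ 44.000 μg/mL.
Steady-state trough Cmin,ss = Cmax,ss·f ≈ 44.000 × 0.5 ≈ 22.000 μg/mL.
Trough 22.0 μg/mL vs MEC 14 μg/mL: adequate.

22.0 μg/mL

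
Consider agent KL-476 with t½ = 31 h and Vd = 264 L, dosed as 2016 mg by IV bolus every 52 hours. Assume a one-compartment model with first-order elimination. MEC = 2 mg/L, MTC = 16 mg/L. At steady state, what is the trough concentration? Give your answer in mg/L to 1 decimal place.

3.5 mg/L

Over one 52-h interval, 52/31 ≈ 1.6774 half-lives elapse, leaving f ≈ 0.3126 of each dose.
Single-dose peak C₀ = D/Vd = 2016/264 ≈ 7.636 mg/L.
Steady-state trough Cmin,ss = C₀·f/(1−f) ≈ 7.636 × 0.3126/0.6874 ≈ 3.473 mg/L.
Trough 3.5 mg/L vs MEC 2 mg/L: adequate.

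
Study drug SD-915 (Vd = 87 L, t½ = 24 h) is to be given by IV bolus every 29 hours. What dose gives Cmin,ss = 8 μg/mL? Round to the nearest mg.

τ/t½ = 29/24 ≈ 1.2083, so f = (1/2)^(29/24) ≈ 0.432768.
Cmin,ss = (D/Vd)·f/(1−f), so D = Cmin,ss·Vd·(1−f)/f.
D = 8 × 87 × (1−f)/f ≈ 8 × 87 × 1.31071 ≈ 912.25 mg.

912 mg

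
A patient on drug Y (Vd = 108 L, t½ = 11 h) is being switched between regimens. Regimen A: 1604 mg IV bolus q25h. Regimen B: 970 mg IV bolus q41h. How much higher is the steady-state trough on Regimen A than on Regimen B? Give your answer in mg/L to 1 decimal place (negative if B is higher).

Regimen A: f = (1/2)^(25/11) ≈ 0.2069; Cmin,ss = (1604/108)·f/(1−f) ≈ 3.874 mg/L.
Regimen B: f = (1/2)^(41/11) ≈ 0.0755; Cmin,ss = (970/108)·f/(1−f) ≈ 0.733 mg/L.
Difference ≈ 3.874 − 0.733 ≈ 3.141 mg/L.

3.1 mg/L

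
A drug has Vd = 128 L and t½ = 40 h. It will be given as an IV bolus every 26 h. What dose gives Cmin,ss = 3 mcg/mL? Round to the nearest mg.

τ/t½ = 26/40 ≈ 0.65, so f = (1/2)^(26/40) ≈ 0.637280.
Cmin,ss = (D/Vd)·f/(1−f), so D = Cmin,ss·Vd·(1−f)/f.
D = 3 × 128 × (1−f)/f ≈ 3 × 128 × 0.56917 ≈ 218.56 mg.

219 mg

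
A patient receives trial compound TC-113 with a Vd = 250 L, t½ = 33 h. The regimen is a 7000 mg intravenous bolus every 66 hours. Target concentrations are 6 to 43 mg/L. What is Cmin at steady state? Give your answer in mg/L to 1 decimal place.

9.3 mg/L

The dosing interval is 2 half-lives, so f = 2^(−2) = 0.25.
Accumulation ratio R = 1/(1 − f) = 1/0.75 = 4/3.
Single-dose peak C₀ = D/Vd = 7000/250 = 28 mg/L.
Steady-state peak Cmax,ss = C₀·R = 28 × 4/3 ≈ 37.333 mg/L.
Steady-state trough Cmin,ss = Cmax,ss·f ≈ 37.333 × 0.25 ≈ 9.333 mg/L.
Trough 9.3 mg/L vs MEC 6 mg/L: adequate.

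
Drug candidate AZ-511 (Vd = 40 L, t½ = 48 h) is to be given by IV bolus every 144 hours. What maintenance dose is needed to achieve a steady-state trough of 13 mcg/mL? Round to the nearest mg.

τ/t½ = 144/48 ≈ 3, so f = (1/2)^(144/48) ≈ 0.125000.
Cmin,ss = (D/Vd)·f/(1−f), so D = Cmin,ss·Vd·(1−f)/f.
D = 13 × 40 × (1−f)/f ≈ 13 × 40 × 7.00000 ≈ 3640.00 mg.

3640 mg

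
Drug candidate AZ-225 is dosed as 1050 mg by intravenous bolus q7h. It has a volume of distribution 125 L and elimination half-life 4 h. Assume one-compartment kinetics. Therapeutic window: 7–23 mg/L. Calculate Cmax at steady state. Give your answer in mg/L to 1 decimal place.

12.0 mg/L

τ/t½ = 7/4 ≈ 1.75, so fraction remaining f = (1/2)^(7/4) ≈ 0.2973.
At steady state, accumulation factor R = 1/(1 − e^(−kτ)) ≈ 1.4231.
Single-dose peak C₀ = D/Vd = 1050/125 ≈ 8.400 mg/L.
Steady-state peak Cmax,ss = C₀·R ≈ 8.400 × 1.4231 ≈ 11.954 mg/L.
Peak 12.0 mg/L vs MTC 23 mg/L: below toxic threshold.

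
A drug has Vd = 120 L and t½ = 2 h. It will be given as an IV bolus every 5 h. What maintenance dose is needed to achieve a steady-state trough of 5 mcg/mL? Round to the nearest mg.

τ/t½ = 5/2 ≈ 2.5, so f = (1/2)^(5/2) ≈ 0.176777.
Cmin,ss = (D/Vd)·f/(1−f), so D = Cmin,ss·Vd·(1−f)/f.
D = 5 × 120 × (1−f)/f ≈ 5 × 120 × 4.65684 ≈ 2794.10 mg.

2794 mg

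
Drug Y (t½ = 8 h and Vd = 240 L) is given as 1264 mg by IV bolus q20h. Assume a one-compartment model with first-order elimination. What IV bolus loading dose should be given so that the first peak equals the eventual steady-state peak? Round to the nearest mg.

1535 mg

f = (1/2)^(20/8) ≈ 0.176777; accumulation ratio R = 1/(1−f) ≈ 1.21474.
Loading dose to hit Cmax,ss on first dose: D_load = D_maint·R ≈ 1264 × 1.21474 ≈ 1535.43 mg.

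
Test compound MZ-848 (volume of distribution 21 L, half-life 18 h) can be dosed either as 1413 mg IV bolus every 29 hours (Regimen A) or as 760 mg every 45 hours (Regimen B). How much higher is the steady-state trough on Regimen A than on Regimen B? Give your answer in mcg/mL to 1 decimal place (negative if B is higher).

25.0 mcg/mL

Regimen A: f = (1/2)^(29/18) ≈ 0.3273; Cmin,ss = (1413/21)·f/(1−f) ≈ 32.738 mcg/mL.
Regimen B: f = (1/2)^(45/18) ≈ 0.1768; Cmin,ss = (760/21)·f/(1−f) ≈ 7.773 mcg/mL.
Difference ≈ 32.738 − 7.773 ≈ 24.965 mcg/mL.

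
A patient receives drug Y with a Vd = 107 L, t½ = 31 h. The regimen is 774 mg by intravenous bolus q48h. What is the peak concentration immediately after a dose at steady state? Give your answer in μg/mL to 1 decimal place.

k = ln2/t½ = ln2/31 ≈ 0.022360 h⁻¹; fraction remaining f = e^(−kτ) = e^(−0.022360×48) ≈ 0.3419.
Accumulation ratio R = 1/(1 − f) ≈ 1/0.6581 ≈ 1.5195.
Single-dose peak C₀ = D/Vd = 774/107 ≈ 7.234 μg/mL.
Steady-state peak Cmax,ss = C₀·R ≈ 7.234 × 1.5195 ≈ 10.992 μg/mL.

11.0 μg/mL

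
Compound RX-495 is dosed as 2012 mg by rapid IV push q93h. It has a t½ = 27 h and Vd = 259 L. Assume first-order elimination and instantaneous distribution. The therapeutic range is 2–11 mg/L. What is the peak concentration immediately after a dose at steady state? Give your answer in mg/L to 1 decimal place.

τ/t½ = 93/27 ≈ 3.4444, so fraction remaining f = (1/2)^(93/27) ≈ 0.0919.
Accumulation ratio R = 1/(1 − f) ≈ 1/0.9081 ≈ 1.1012.
Single-dose peak C₀ = D/Vd = 2012/259 ≈ 7.768 mg/L.
Steady-state peak Cmax,ss = C₀·R ≈ 7.768 × 1.1012 ≈ 8.554 mg/L.
Peak 8.6 mg/L vs MTC 11 mg/L: below toxic threshold.

8.6 mg/L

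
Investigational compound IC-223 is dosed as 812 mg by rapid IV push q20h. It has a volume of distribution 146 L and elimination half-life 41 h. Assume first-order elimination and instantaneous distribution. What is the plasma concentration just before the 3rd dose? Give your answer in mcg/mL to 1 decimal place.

f = (1/2)^(τ/t½) = (1/2)^(20/41) ≈ 0.7131.
C₀ = D/Vd = 812/146 ≈ 5.562 mcg/mL.
Before the 3rd dose, 2 doses have been given. Superposition: Cmin = C₀·(f + f²).
≈ 5.562 × (0.7131 + 0.5085) ≈ 5.562 × 1.2216 ≈ 6.795 mcg/mL.

6.8 mcg/mL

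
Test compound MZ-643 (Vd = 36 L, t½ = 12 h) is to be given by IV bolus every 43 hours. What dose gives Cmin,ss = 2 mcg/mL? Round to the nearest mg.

τ/t½ = 43/12 ≈ 3.5833, so f = (1/2)^(43/12) ≈ 0.083427.
Cmin,ss = (D/Vd)·f/(1−f), so D = Cmin,ss·Vd·(1−f)/f.
D = 2 × 36 × (1−f)/f ≈ 2 × 36 × 10.98653 ≈ 791.03 mg.

791 mg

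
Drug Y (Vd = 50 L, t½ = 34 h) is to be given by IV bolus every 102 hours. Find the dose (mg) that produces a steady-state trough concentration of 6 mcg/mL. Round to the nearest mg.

2100 mg

τ/t½ = 102/34 ≈ 3, so f = (1/2)^(102/34) ≈ 0.125000.
Cmin,ss = (D/Vd)·f/(1−f), so D = Cmin,ss·Vd·(1−f)/f.
D = 6 × 50 × (1−f)/f ≈ 6 × 50 × 7.00000 ≈ 2100.00 mg.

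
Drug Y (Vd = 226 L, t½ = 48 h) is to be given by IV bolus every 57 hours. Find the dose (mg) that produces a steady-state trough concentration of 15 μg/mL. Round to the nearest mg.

4331 mg

τ/t½ = 57/48 ≈ 1.1875, so f = (1/2)^(57/48) ≈ 0.439063.
Cmin,ss = (D/Vd)·f/(1−f), so D = Cmin,ss·Vd·(1−f)/f.
D = 15 × 226 × (1−f)/f ≈ 15 × 226 × 1.27758 ≈ 4331.00 mg.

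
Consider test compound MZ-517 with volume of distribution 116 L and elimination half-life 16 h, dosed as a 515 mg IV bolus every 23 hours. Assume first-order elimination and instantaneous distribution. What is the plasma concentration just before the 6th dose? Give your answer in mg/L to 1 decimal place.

2.6 mg/L

f = (1/2)^(τ/t½) = (1/2)^(23/16) ≈ 0.3692.
C₀ = D/Vd = 515/116 ≈ 4.440 mg/L.
Before the 6th dose, 5 doses have been given. Superposition: Cmin = C₀·(f + f² + … + f^5).
≈ 4.440 × (0.3692 + 0.1363 + 0.0503 + 0.0186 + 0.0069) ≈ 4.440 × 0.5813 ≈ 2.581 mg/L.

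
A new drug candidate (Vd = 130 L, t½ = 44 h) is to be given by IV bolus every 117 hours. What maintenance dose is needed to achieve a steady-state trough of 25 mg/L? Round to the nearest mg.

τ/t½ = 117/44 ≈ 2.6591, so f = (1/2)^(117/44) ≈ 0.158319.
Cmin,ss = (D/Vd)·f/(1−f), so D = Cmin,ss·Vd·(1−f)/f.
D = 25 × 130 × (1−f)/f ≈ 25 × 130 × 5.31636 ≈ 17278.17 mg.

17278 mg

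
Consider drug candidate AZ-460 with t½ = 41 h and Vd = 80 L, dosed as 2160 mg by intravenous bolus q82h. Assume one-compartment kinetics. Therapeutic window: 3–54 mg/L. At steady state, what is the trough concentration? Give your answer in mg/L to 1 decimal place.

9.0 mg/L

The dosing interval is 2 half-lives, so f = 2^(−2) = 0.25.
Accumulation ratio R = 1/(1 − f) = 1/0.75 = 4/3.
Single-dose peak C₀ = D/Vd = 2160/80 = 27 mg/L.
Steady-state peak Cmax,ss = C₀·R = 27 × 4/3 ≈ 36.000 mg/L.
Steady-state trough Cmin,ss = Cmax,ss·f ≈ 36.000 × 0.25 ≈ 9.000 mg/L.
Trough 9.0 mg/L vs MEC 3 mg/L: adequate.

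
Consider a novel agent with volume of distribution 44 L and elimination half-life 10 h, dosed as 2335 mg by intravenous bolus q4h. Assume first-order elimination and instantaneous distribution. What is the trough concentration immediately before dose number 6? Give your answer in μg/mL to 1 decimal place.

f = (1/2)^(τ/t½) = (1/2)^(4/10) ≈ 0.7579.
C₀ = D/Vd = 2335/44 ≈ 53.068 μg/mL.
Before the 6th dose, 5 doses have been given. Superposition: Cmin = C₀·(f + f² + … + f^5).
≈ 53.068 × (0.7579 + 0.5744 + 0.4353 + 0.3299 + 0.2501) ≈ 53.068 × 2.3476 ≈ 124.582 μg/mL.

124.6 μg/mL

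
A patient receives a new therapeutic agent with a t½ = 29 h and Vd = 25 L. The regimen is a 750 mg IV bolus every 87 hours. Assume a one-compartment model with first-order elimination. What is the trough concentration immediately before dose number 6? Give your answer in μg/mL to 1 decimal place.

4.3 μg/mL

f = (1/2)^(τ/t½) = (1/2)^(87/29) ≈ 0.1250.
C₀ = D/Vd = 750/25 ≈ 30.000 μg/mL.
Before the 6th dose, 5 doses have been given. Superposition: Cmin = C₀·(f + f² + … + f^5).
≈ 30.000 × (0.1250 + 0.0156 + 0.0020 + 0.0002 + 0.0000) ≈ 30.000 × 0.1428 ≈ 4.284 μg/mL.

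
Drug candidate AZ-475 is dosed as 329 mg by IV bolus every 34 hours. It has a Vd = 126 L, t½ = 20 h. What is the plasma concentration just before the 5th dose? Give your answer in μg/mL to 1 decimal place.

1.2 μg/mL

f = (1/2)^(τ/t½) = (1/2)^(34/20) ≈ 0.3078.
C₀ = D/Vd = 329/126 ≈ 2.611 μg/mL.
Before the 5th dose, 4 doses have been given. Superposition: Cmin = C₀·(f + f² + … + f^4).
≈ 2.611 × (0.3078 + 0.0947 + 0.0292 + 0.0090) ≈ 2.611 × 0.4407 ≈ 1.151 μg/mL.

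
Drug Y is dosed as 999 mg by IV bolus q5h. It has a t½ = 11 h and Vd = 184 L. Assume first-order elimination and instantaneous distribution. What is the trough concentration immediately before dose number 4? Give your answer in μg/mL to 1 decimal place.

f = (1/2)^(τ/t½) = (1/2)^(5/11) ≈ 0.7297.
C₀ = D/Vd = 999/184 ≈ 5.429 μg/mL.
Before the 4th dose, 3 doses have been given. Superposition: Cmin = C₀·(f + f² + … + f^3).
≈ 5.429 × (0.7297 + 0.5325 + 0.3885) ≈ 5.429 × 1.6507 ≈ 8.962 μg/mL.

9.0 μg/mL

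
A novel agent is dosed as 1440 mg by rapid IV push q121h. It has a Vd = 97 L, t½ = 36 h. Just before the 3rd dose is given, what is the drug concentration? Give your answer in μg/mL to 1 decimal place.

f = (1/2)^(τ/t½) = (1/2)^(121/36) ≈ 0.0973.
C₀ = D/Vd = 1440/97 ≈ 14.845 μg/mL.
Before the 3rd dose, 2 doses have been given. Superposition: Cmin = C₀·(f + f²).
≈ 14.845 × (0.0973 + 0.0095) ≈ 14.845 × 0.1068 ≈ 1.585 μg/mL.

1.6 μg/mL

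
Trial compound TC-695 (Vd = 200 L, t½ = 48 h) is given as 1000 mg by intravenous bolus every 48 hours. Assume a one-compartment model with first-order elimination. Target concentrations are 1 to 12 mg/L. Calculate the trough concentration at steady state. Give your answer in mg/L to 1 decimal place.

5.0 mg/L

τ = 48 h = 1 half-life, so f = (1/2)^1 = 0.5.
At steady state, R = 1/(1 − 0.5) = 2/1.
Single-dose peak C₀ = D/Vd = 1000/200 = 5 mg/L.
Steady-state peak Cmax,ss = C₀·R = 5 × 2/1 ≈ 10.000 mg/L.
Steady-state trough Cmin,ss = Cmax,ss·f ≈ 10.000 × 0.5 ≈ 5.000 mg/L.
Trough 5.0 mg/L vs MEC 1 mg/L: adequate.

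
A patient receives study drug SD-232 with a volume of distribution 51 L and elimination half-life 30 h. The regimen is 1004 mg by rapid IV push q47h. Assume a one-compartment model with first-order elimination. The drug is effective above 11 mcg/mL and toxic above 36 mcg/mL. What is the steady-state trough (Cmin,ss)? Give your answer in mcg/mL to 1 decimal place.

k = ln2/t½ = ln2/30 ≈ 0.023105 h⁻¹; fraction remaining f = e^(−kτ) = e^(−0.023105×47) ≈ 0.3376.
Single-dose peak C₀ = D/Vd = 1004/51 ≈ 19.686 mcg/mL.
Steady-state trough Cmin,ss = C₀·f/(1−f) ≈ 19.686 × 0.3376/0.6624 ≈ 10.033 mcg/mL.
Trough 10.0 mcg/mL vs MEC 11 mcg/mL: subtherapeutic.

10.0 mcg/mL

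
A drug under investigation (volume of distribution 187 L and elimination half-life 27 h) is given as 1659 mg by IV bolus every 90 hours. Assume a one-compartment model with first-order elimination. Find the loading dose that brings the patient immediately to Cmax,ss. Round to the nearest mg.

1842 mg

f = (1/2)^(90/27) ≈ 0.099213; accumulation ratio R = 1/(1−f) ≈ 1.11014.
Loading dose to hit Cmax,ss on first dose: D_load = D_maint·R ≈ 1659 × 1.11014 ≈ 1841.72 mg.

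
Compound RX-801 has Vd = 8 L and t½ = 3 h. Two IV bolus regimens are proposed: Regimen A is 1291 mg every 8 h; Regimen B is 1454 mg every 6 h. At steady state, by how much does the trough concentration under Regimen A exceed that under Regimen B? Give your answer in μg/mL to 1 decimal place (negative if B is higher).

-30.4 μg/mL

Regimen A: f = (1/2)^(8/3) ≈ 0.1575; Cmin,ss = (1291/8)·f/(1−f) ≈ 30.168 μg/mL.
Regimen B: f = (1/2)^(6/3) ≈ 0.2500; Cmin,ss = (1454/8)·f/(1−f) ≈ 60.583 μg/mL.
Difference ≈ 30.168 − 60.583 ≈ -30.415 μg/mL.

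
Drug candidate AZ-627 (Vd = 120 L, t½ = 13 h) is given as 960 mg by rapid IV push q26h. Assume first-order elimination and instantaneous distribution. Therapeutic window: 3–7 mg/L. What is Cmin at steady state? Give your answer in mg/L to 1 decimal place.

2.7 mg/L

The dosing interval is 2 half-lives, so f = 2^(−2) = 0.25.
Accumulation ratio R = 1/(1 − f) = 1/0.75 = 4/3.
Single-dose peak C₀ = D/Vd = 960/120 = 8 mg/L.
Steady-state peak Cmax,ss = C₀·R = 8 × 4/3 ≈ 10.667 mg/L.
Steady-state trough Cmin,ss = Cmax,ss·f ≈ 10.667 × 0.25 ≈ 2.667 mg/L.
Trough 2.7 mg/L vs MEC 3 mg/L: subtherapeutic.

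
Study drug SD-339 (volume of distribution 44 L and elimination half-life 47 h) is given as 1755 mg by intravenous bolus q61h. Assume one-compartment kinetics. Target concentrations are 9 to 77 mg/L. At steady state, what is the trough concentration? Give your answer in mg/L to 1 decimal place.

k = ln2/t½ = ln2/47 ≈ 0.014748 h⁻¹; fraction remaining f = e^(−kτ) = e^(−0.014748×61) ≈ 0.4067.
Each bolus raises the concentration by D/Vd = 1755/44 ≈ 39.886 mg/L.
Steady-state trough Cmin,ss = C₀·f/(1−f) ≈ 39.886 × 0.4067/0.5933 ≈ 27.341 mg/L.
Trough 27.3 mg/L vs MEC 9 mg/L: adequate.

27.3 mg/L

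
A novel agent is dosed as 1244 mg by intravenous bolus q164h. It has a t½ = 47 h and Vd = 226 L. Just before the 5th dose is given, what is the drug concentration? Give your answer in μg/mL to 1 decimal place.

f = (1/2)^(τ/t½) = (1/2)^(164/47) ≈ 0.0890.
C₀ = D/Vd = 1244/226 ≈ 5.504 μg/mL.
Before the 5th dose, 4 doses have been given. Superposition: Cmin = C₀·(f + f² + … + f^4).
≈ 5.504 × (0.0890 + 0.0079 + 0.0007 + 0.0001) ≈ 5.504 × 0.0977 ≈ 0.538 μg/mL.

0.5 μg/mL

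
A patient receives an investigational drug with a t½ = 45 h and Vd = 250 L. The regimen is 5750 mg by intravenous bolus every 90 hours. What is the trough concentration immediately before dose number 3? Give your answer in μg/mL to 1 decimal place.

f = (1/2)^(τ/t½) = (1/2)^(90/45) ≈ 0.2500.
C₀ = D/Vd = 5750/250 ≈ 23.000 μg/mL.
Before the 3rd dose, 2 doses have been given. Superposition: Cmin = C₀·(f + f²).
≈ 23.000 × (0.2500 + 0.0625) ≈ 23.000 × 0.3125 ≈ 7.188 μg/mL.

7.2 μg/mL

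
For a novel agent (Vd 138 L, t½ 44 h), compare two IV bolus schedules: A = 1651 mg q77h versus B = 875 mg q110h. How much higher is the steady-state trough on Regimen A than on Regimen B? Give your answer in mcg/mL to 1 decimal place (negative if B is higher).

3.7 mcg/mL

Regimen A: f = (1/2)^(77/44) ≈ 0.2973; Cmin,ss = (1651/138)·f/(1−f) ≈ 5.062 mcg/mL.
Regimen B: f = (1/2)^(110/44) ≈ 0.1768; Cmin,ss = (875/138)·f/(1−f) ≈ 1.362 mcg/mL.
Difference ≈ 5.062 − 1.362 ≈ 3.700 mcg/mL.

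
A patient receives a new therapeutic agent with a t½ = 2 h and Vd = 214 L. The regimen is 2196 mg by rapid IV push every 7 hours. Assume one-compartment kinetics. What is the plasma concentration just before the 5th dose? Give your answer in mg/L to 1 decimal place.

f = (1/2)^(τ/t½) = (1/2)^(7/2) ≈ 0.0884.
C₀ = D/Vd = 2196/214 ≈ 10.262 mg/L.
Before the 5th dose, 4 doses have been given. Superposition: Cmin = C₀·(f + f² + … + f^4).
≈ 10.262 × (0.0884 + 0.0078 + 0.0007 + 0.0001) ≈ 10.262 × 0.0970 ≈ 0.995 mg/L.

1.0 mg/L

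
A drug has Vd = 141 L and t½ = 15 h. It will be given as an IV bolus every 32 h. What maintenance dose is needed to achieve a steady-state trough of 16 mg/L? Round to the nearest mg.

τ/t½ = 32/15 ≈ 2.1333, so f = (1/2)^(32/15) ≈ 0.227931.
Cmin,ss = (D/Vd)·f/(1−f), so D = Cmin,ss·Vd·(1−f)/f.
D = 16 × 141 × (1−f)/f ≈ 16 × 141 × 3.38729 ≈ 7641.73 mg.

7642 mg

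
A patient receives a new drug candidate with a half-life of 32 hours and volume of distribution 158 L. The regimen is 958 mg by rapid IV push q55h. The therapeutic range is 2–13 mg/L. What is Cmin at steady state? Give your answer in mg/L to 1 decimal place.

2.6 mg/L

τ/t½ = 55/32 ≈ 1.7188, so fraction remaining f = (1/2)^(55/32) ≈ 0.3038.
At steady state, accumulation factor R = 1/(1 − e^(−kτ)) ≈ 1.4364.
Single-dose peak C₀ = D/Vd = 958/158 ≈ 6.063 mg/L.
Cmax,ss = C₀/(1 − f) ≈ 6.063/0.6962 ≈ 8.709 mg/L.
One interval later, Cmin,ss = Cmax,ss·e^(−kτ) ≈ 8.709 × 0.3038 ≈ 2.646 mg/L.
Trough 2.6 mg/L vs MEC 2 mg/L: adequate.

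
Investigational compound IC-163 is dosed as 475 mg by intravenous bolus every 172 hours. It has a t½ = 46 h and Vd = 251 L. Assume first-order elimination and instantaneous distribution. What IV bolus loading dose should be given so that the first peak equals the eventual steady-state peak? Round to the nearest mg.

513 mg

f = (1/2)^(172/46) ≈ 0.074888; accumulation ratio R = 1/(1−f) ≈ 1.08095.
Loading dose to hit Cmax,ss on first dose: D_load = D_maint·R ≈ 475 × 1.08095 ≈ 513.45 mg.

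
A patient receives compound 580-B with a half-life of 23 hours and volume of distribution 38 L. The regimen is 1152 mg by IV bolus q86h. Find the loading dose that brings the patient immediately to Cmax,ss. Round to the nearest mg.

f = (1/2)^(86/23) ≈ 0.074888; accumulation ratio R = 1/(1−f) ≈ 1.08095.
Loading dose to hit Cmax,ss on first dose: D_load = D_maint·R ≈ 1152 × 1.08095 ≈ 1245.25 mg.

1245 mg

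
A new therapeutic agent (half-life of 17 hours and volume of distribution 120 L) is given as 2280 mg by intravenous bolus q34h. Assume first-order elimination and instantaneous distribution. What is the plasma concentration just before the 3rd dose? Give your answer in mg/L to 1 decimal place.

f = (1/2)^(τ/t½) = (1/2)^(34/17) ≈ 0.2500.
C₀ = D/Vd = 2280/120 ≈ 19.000 mg/L.
Before the 3rd dose, 2 doses have been given. Superposition: Cmin = C₀·(f + f²).
≈ 19.000 × (0.2500 + 0.0625) ≈ 19.000 × 0.3125 ≈ 5.938 mg/L.

5.9 mg/L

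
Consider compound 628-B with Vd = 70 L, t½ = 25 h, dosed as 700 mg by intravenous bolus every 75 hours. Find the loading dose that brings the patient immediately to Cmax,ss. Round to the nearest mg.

800 mg

f = (1/2)^(75/25) ≈ 0.125000; accumulation ratio R = 1/(1−f) ≈ 1.14286.
Loading dose to hit Cmax,ss on first dose: D_load = D_maint·R ≈ 700 × 1.14286 ≈ 800.00 mg.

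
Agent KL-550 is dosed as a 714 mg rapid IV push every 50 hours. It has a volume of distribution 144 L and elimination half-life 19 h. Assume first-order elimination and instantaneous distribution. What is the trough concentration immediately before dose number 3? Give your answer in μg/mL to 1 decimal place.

f = (1/2)^(τ/t½) = (1/2)^(50/19) ≈ 0.1614.
C₀ = D/Vd = 714/144 ≈ 4.958 μg/mL.
Before the 3rd dose, 2 doses have been given. Superposition: Cmin = C₀·(f + f²).
≈ 4.958 × (0.1614 + 0.0260) ≈ 4.958 × 0.1874 ≈ 0.929 μg/mL.

0.9 μg/mL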